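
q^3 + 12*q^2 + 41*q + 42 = (q + 2)*(q + 3)*(q + 7)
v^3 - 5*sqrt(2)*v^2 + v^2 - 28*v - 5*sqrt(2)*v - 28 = (v + 1)*(v - 7*sqrt(2))*(v + 2*sqrt(2))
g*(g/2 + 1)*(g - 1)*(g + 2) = g^4/2 + 3*g^3/2 - 2*g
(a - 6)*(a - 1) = a^2 - 7*a + 6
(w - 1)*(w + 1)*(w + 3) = w^3 + 3*w^2 - w - 3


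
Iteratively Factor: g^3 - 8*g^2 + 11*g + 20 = (g + 1)*(g^2 - 9*g + 20) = (g - 5)*(g + 1)*(g - 4)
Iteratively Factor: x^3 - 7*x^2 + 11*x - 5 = (x - 1)*(x^2 - 6*x + 5) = (x - 5)*(x - 1)*(x - 1)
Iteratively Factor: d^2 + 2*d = (d)*(d + 2)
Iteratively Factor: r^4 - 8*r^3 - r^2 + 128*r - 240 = (r - 4)*(r^3 - 4*r^2 - 17*r + 60) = (r - 4)*(r + 4)*(r^2 - 8*r + 15) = (r - 4)*(r - 3)*(r + 4)*(r - 5)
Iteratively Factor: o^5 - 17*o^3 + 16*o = (o + 1)*(o^4 - o^3 - 16*o^2 + 16*o) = o*(o + 1)*(o^3 - o^2 - 16*o + 16) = o*(o + 1)*(o + 4)*(o^2 - 5*o + 4) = o*(o - 4)*(o + 1)*(o + 4)*(o - 1)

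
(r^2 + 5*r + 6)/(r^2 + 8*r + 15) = (r + 2)/(r + 5)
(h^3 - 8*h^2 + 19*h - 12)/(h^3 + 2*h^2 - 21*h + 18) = (h - 4)/(h + 6)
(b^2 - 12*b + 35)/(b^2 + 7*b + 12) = (b^2 - 12*b + 35)/(b^2 + 7*b + 12)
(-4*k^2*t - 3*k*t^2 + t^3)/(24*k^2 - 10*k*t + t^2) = t*(k + t)/(-6*k + t)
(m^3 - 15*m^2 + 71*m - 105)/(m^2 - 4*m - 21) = (m^2 - 8*m + 15)/(m + 3)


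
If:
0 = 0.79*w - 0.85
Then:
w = 1.08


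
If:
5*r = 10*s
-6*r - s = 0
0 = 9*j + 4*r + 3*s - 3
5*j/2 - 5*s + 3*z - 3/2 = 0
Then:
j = 1/3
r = 0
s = 0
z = 2/9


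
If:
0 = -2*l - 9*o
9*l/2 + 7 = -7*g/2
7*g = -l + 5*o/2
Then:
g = 28/67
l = -126/67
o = 28/67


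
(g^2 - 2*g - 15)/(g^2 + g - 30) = (g + 3)/(g + 6)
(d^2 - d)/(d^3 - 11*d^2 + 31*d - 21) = d/(d^2 - 10*d + 21)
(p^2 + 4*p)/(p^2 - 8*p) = (p + 4)/(p - 8)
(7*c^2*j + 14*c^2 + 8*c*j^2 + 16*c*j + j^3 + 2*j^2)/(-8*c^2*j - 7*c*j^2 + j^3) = (-7*c*j - 14*c - j^2 - 2*j)/(j*(8*c - j))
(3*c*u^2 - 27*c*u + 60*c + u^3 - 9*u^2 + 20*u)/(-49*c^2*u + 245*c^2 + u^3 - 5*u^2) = (3*c*u - 12*c + u^2 - 4*u)/(-49*c^2 + u^2)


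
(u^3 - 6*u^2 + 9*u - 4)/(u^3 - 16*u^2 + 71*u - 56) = (u^2 - 5*u + 4)/(u^2 - 15*u + 56)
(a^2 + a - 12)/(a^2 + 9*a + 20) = (a - 3)/(a + 5)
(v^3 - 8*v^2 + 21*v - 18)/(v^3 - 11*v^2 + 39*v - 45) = (v - 2)/(v - 5)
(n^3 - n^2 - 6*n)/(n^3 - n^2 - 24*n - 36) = n*(n - 3)/(n^2 - 3*n - 18)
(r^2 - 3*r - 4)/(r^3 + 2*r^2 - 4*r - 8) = (r^2 - 3*r - 4)/(r^3 + 2*r^2 - 4*r - 8)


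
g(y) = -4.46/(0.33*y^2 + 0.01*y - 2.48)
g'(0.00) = 0.01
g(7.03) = -0.32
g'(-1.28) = -0.98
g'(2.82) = 280.49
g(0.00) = 1.80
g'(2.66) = 561.23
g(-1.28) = 2.28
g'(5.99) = 0.20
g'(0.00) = 0.01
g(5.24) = -0.67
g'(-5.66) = -0.26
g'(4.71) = 0.58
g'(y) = -4.46*(-0.66*y - 0.01)/(0.33*y^2 + 0.01*y - 2.48)^2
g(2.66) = 37.65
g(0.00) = 1.80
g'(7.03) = 0.11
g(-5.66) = -0.56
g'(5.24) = 0.35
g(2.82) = -25.86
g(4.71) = -0.91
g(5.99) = -0.47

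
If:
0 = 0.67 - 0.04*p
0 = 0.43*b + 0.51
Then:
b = -1.19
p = 16.75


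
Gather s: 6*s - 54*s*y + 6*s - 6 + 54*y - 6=s*(12 - 54*y) + 54*y - 12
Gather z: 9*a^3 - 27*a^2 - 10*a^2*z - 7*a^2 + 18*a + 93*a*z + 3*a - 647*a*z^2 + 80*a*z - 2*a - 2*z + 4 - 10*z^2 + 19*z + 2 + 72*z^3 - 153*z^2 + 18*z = 9*a^3 - 34*a^2 + 19*a + 72*z^3 + z^2*(-647*a - 163) + z*(-10*a^2 + 173*a + 35) + 6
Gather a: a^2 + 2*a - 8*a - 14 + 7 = a^2 - 6*a - 7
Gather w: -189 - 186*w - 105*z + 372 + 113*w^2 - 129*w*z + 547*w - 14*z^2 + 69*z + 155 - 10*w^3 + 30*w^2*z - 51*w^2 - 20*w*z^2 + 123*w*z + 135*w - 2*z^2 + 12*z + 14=-10*w^3 + w^2*(30*z + 62) + w*(-20*z^2 - 6*z + 496) - 16*z^2 - 24*z + 352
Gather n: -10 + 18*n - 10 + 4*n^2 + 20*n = 4*n^2 + 38*n - 20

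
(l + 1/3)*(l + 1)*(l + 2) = l^3 + 10*l^2/3 + 3*l + 2/3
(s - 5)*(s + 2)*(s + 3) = s^3 - 19*s - 30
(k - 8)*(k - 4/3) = k^2 - 28*k/3 + 32/3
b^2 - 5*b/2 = b*(b - 5/2)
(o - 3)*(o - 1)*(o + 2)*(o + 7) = o^4 + 5*o^3 - 19*o^2 - 29*o + 42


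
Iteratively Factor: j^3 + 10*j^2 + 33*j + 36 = (j + 3)*(j^2 + 7*j + 12) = (j + 3)^2*(j + 4)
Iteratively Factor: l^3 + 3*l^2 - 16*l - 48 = (l + 3)*(l^2 - 16) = (l - 4)*(l + 3)*(l + 4)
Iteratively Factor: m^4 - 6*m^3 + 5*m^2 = (m)*(m^3 - 6*m^2 + 5*m) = m^2*(m^2 - 6*m + 5) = m^2*(m - 1)*(m - 5)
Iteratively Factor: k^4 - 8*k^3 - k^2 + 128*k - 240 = (k - 3)*(k^3 - 5*k^2 - 16*k + 80) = (k - 5)*(k - 3)*(k^2 - 16) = (k - 5)*(k - 4)*(k - 3)*(k + 4)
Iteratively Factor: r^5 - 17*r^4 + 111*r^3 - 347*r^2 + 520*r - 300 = (r - 2)*(r^4 - 15*r^3 + 81*r^2 - 185*r + 150) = (r - 5)*(r - 2)*(r^3 - 10*r^2 + 31*r - 30) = (r - 5)^2*(r - 2)*(r^2 - 5*r + 6) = (r - 5)^2*(r - 2)^2*(r - 3)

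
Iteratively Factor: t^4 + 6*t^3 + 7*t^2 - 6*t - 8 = (t + 4)*(t^3 + 2*t^2 - t - 2) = (t - 1)*(t + 4)*(t^2 + 3*t + 2) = (t - 1)*(t + 2)*(t + 4)*(t + 1)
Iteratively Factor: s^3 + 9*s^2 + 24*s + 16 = (s + 4)*(s^2 + 5*s + 4) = (s + 1)*(s + 4)*(s + 4)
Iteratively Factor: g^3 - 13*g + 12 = (g - 1)*(g^2 + g - 12) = (g - 3)*(g - 1)*(g + 4)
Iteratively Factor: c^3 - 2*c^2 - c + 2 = (c + 1)*(c^2 - 3*c + 2) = (c - 1)*(c + 1)*(c - 2)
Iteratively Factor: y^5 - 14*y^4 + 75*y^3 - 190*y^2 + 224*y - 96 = (y - 4)*(y^4 - 10*y^3 + 35*y^2 - 50*y + 24) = (y - 4)*(y - 2)*(y^3 - 8*y^2 + 19*y - 12) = (y - 4)*(y - 2)*(y - 1)*(y^2 - 7*y + 12) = (y - 4)*(y - 3)*(y - 2)*(y - 1)*(y - 4)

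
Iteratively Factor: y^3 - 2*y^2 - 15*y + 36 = (y + 4)*(y^2 - 6*y + 9) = (y - 3)*(y + 4)*(y - 3)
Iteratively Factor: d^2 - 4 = (d - 2)*(d + 2)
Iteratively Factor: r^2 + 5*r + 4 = (r + 1)*(r + 4)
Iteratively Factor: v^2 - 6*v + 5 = (v - 5)*(v - 1)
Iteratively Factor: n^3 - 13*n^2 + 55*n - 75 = (n - 5)*(n^2 - 8*n + 15) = (n - 5)*(n - 3)*(n - 5)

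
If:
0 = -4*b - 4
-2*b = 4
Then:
No Solution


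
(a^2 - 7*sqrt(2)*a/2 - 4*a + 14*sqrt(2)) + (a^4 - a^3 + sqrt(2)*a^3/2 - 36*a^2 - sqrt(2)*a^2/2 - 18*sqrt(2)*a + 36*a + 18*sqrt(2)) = a^4 - a^3 + sqrt(2)*a^3/2 - 35*a^2 - sqrt(2)*a^2/2 - 43*sqrt(2)*a/2 + 32*a + 32*sqrt(2)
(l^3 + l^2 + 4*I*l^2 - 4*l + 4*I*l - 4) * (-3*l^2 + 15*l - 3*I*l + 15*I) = -3*l^5 + 12*l^4 - 15*I*l^4 + 39*l^3 + 60*I*l^3 - 96*l^2 + 87*I*l^2 - 120*l - 48*I*l - 60*I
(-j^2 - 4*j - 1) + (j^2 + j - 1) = -3*j - 2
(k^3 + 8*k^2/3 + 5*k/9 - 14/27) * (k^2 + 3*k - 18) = k^5 + 17*k^4/3 - 85*k^3/9 - 1265*k^2/27 - 104*k/9 + 28/3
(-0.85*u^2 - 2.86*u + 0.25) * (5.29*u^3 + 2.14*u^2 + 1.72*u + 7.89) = -4.4965*u^5 - 16.9484*u^4 - 6.2599*u^3 - 11.0907*u^2 - 22.1354*u + 1.9725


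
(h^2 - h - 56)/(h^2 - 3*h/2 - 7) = 2*(-h^2 + h + 56)/(-2*h^2 + 3*h + 14)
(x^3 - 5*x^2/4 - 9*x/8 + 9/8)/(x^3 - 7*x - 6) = (x^2 - 9*x/4 + 9/8)/(x^2 - x - 6)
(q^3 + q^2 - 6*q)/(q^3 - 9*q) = (q - 2)/(q - 3)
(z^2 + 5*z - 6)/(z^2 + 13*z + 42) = (z - 1)/(z + 7)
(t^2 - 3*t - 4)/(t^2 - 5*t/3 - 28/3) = 3*(t + 1)/(3*t + 7)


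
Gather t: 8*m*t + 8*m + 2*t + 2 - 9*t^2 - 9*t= 8*m - 9*t^2 + t*(8*m - 7) + 2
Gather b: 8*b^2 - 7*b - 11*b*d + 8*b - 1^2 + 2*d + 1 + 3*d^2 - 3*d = 8*b^2 + b*(1 - 11*d) + 3*d^2 - d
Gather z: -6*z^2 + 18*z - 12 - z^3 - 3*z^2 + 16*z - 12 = -z^3 - 9*z^2 + 34*z - 24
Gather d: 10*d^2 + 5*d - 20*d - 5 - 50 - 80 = 10*d^2 - 15*d - 135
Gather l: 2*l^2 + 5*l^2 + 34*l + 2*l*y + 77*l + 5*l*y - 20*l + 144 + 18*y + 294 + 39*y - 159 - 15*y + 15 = 7*l^2 + l*(7*y + 91) + 42*y + 294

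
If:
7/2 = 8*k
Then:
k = 7/16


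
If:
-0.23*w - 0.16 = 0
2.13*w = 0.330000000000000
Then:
No Solution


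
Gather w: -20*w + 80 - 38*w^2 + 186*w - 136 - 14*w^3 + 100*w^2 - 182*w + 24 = -14*w^3 + 62*w^2 - 16*w - 32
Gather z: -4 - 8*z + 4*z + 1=-4*z - 3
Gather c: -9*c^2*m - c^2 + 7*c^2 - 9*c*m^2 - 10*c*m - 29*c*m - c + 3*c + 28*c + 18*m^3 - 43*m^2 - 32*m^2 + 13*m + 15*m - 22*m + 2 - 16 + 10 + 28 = c^2*(6 - 9*m) + c*(-9*m^2 - 39*m + 30) + 18*m^3 - 75*m^2 + 6*m + 24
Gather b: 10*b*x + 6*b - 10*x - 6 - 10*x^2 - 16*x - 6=b*(10*x + 6) - 10*x^2 - 26*x - 12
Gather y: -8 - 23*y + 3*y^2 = 3*y^2 - 23*y - 8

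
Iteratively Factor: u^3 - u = (u - 1)*(u^2 + u) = u*(u - 1)*(u + 1)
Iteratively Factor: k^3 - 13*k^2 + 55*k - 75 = (k - 5)*(k^2 - 8*k + 15) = (k - 5)*(k - 3)*(k - 5)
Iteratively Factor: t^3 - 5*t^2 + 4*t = (t - 4)*(t^2 - t) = t*(t - 4)*(t - 1)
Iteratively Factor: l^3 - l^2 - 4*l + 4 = (l - 1)*(l^2 - 4) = (l - 1)*(l + 2)*(l - 2)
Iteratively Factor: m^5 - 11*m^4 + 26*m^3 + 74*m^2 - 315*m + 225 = (m + 3)*(m^4 - 14*m^3 + 68*m^2 - 130*m + 75) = (m - 3)*(m + 3)*(m^3 - 11*m^2 + 35*m - 25) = (m - 3)*(m - 1)*(m + 3)*(m^2 - 10*m + 25) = (m - 5)*(m - 3)*(m - 1)*(m + 3)*(m - 5)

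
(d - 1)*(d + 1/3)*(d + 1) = d^3 + d^2/3 - d - 1/3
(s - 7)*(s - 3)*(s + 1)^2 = s^4 - 8*s^3 + 2*s^2 + 32*s + 21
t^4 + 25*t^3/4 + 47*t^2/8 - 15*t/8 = t*(t - 1/4)*(t + 3/2)*(t + 5)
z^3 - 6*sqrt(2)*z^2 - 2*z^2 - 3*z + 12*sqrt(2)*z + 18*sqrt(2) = (z - 3)*(z + 1)*(z - 6*sqrt(2))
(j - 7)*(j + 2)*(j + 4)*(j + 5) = j^4 + 4*j^3 - 39*j^2 - 226*j - 280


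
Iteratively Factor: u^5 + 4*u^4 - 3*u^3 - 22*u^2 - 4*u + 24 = (u + 2)*(u^4 + 2*u^3 - 7*u^2 - 8*u + 12) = (u - 1)*(u + 2)*(u^3 + 3*u^2 - 4*u - 12) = (u - 2)*(u - 1)*(u + 2)*(u^2 + 5*u + 6) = (u - 2)*(u - 1)*(u + 2)^2*(u + 3)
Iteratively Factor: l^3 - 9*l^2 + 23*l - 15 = (l - 1)*(l^2 - 8*l + 15) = (l - 3)*(l - 1)*(l - 5)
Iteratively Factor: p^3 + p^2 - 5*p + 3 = (p - 1)*(p^2 + 2*p - 3) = (p - 1)*(p + 3)*(p - 1)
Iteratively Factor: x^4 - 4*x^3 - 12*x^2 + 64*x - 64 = (x - 2)*(x^3 - 2*x^2 - 16*x + 32) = (x - 2)*(x + 4)*(x^2 - 6*x + 8) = (x - 2)^2*(x + 4)*(x - 4)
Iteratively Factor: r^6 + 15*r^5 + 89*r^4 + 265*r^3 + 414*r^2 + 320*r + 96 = (r + 2)*(r^5 + 13*r^4 + 63*r^3 + 139*r^2 + 136*r + 48) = (r + 1)*(r + 2)*(r^4 + 12*r^3 + 51*r^2 + 88*r + 48) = (r + 1)*(r + 2)*(r + 3)*(r^3 + 9*r^2 + 24*r + 16) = (r + 1)*(r + 2)*(r + 3)*(r + 4)*(r^2 + 5*r + 4) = (r + 1)*(r + 2)*(r + 3)*(r + 4)^2*(r + 1)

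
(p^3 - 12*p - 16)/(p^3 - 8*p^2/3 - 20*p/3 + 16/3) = 3*(p + 2)/(3*p - 2)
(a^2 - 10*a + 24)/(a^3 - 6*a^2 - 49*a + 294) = (a - 4)/(a^2 - 49)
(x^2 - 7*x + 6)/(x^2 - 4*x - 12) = (x - 1)/(x + 2)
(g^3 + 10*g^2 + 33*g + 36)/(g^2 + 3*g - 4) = (g^2 + 6*g + 9)/(g - 1)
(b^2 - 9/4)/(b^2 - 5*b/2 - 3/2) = (9 - 4*b^2)/(2*(-2*b^2 + 5*b + 3))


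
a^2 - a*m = a*(a - m)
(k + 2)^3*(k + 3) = k^4 + 9*k^3 + 30*k^2 + 44*k + 24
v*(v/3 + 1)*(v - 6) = v^3/3 - v^2 - 6*v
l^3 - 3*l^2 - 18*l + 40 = (l - 5)*(l - 2)*(l + 4)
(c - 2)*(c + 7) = c^2 + 5*c - 14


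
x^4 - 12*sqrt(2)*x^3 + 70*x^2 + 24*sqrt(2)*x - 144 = (x - 6*sqrt(2))^2*(x - sqrt(2))*(x + sqrt(2))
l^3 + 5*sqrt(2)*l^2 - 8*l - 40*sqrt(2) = (l - 2*sqrt(2))*(l + 2*sqrt(2))*(l + 5*sqrt(2))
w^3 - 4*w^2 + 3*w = w*(w - 3)*(w - 1)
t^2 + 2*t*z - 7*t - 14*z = (t - 7)*(t + 2*z)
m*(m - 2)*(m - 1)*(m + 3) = m^4 - 7*m^2 + 6*m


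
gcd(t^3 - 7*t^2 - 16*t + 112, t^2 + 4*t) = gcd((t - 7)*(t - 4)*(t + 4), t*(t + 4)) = t + 4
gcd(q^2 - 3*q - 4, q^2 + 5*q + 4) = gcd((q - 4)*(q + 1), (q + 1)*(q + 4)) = q + 1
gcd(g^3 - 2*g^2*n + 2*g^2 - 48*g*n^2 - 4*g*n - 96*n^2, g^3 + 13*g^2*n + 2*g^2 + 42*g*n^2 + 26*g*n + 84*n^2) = g^2 + 6*g*n + 2*g + 12*n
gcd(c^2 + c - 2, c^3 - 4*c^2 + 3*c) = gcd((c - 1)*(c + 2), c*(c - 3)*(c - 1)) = c - 1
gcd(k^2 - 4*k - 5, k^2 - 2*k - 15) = k - 5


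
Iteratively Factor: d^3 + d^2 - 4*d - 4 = (d + 1)*(d^2 - 4) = (d + 1)*(d + 2)*(d - 2)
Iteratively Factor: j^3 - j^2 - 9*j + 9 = (j + 3)*(j^2 - 4*j + 3) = (j - 3)*(j + 3)*(j - 1)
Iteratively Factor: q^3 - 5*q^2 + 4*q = (q - 4)*(q^2 - q) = (q - 4)*(q - 1)*(q)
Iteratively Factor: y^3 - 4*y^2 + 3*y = (y - 3)*(y^2 - y) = y*(y - 3)*(y - 1)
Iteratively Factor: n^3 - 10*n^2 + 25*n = (n - 5)*(n^2 - 5*n) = n*(n - 5)*(n - 5)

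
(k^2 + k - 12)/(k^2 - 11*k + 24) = (k + 4)/(k - 8)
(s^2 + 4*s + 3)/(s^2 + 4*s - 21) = (s^2 + 4*s + 3)/(s^2 + 4*s - 21)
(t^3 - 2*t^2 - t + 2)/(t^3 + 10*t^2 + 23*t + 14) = (t^2 - 3*t + 2)/(t^2 + 9*t + 14)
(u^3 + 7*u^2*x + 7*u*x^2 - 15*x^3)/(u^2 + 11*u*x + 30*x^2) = (u^2 + 2*u*x - 3*x^2)/(u + 6*x)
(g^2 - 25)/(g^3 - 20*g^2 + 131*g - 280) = (g + 5)/(g^2 - 15*g + 56)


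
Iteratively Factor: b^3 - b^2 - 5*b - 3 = (b + 1)*(b^2 - 2*b - 3) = (b + 1)^2*(b - 3)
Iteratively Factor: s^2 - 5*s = (s - 5)*(s)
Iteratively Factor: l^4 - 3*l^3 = (l)*(l^3 - 3*l^2) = l^2*(l^2 - 3*l) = l^2*(l - 3)*(l)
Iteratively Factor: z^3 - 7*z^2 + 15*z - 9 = (z - 1)*(z^2 - 6*z + 9) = (z - 3)*(z - 1)*(z - 3)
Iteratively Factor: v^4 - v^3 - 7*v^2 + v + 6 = (v - 1)*(v^3 - 7*v - 6) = (v - 3)*(v - 1)*(v^2 + 3*v + 2) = (v - 3)*(v - 1)*(v + 1)*(v + 2)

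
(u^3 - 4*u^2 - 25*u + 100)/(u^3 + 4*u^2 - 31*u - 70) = (u^2 + u - 20)/(u^2 + 9*u + 14)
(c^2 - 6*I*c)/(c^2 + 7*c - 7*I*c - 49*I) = c*(c - 6*I)/(c^2 + 7*c*(1 - I) - 49*I)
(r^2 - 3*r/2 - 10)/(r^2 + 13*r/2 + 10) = (r - 4)/(r + 4)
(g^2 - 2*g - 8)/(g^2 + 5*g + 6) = (g - 4)/(g + 3)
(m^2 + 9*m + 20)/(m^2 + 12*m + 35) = (m + 4)/(m + 7)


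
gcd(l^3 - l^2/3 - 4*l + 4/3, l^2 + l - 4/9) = l - 1/3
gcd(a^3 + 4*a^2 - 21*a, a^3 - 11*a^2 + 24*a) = a^2 - 3*a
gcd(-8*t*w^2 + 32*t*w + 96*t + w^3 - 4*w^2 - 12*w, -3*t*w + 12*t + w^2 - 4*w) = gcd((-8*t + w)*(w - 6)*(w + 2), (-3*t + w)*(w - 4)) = 1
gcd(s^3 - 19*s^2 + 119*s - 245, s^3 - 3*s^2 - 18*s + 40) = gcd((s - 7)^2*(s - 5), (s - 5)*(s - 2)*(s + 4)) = s - 5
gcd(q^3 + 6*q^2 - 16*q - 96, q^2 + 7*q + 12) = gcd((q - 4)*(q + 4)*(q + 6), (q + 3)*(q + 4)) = q + 4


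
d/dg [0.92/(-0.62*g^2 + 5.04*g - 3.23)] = (1.1408*g - 4.6368)/(0.62*g^2 - 5.04*g + 3.23)^2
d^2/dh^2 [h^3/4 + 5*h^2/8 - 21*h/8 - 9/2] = 3*h/2 + 5/4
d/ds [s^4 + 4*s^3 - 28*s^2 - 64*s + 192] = 4*s^3 + 12*s^2 - 56*s - 64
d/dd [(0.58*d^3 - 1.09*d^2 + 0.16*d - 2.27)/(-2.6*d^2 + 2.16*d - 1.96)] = (-1.508*d^4 + 2.5056*d^3 - 5.3488*d^2 - 7.5312*d + 4.5896)/(6.76*d^4 - 11.232*d^3 + 14.8576*d^2 - 8.4672*d + 3.8416)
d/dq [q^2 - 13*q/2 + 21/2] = 2*q - 13/2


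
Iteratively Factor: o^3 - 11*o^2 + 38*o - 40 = (o - 5)*(o^2 - 6*o + 8) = (o - 5)*(o - 4)*(o - 2)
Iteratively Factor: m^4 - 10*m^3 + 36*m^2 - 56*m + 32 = (m - 2)*(m^3 - 8*m^2 + 20*m - 16) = (m - 2)^2*(m^2 - 6*m + 8) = (m - 2)^3*(m - 4)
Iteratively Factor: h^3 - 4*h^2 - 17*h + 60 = (h - 3)*(h^2 - h - 20) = (h - 5)*(h - 3)*(h + 4)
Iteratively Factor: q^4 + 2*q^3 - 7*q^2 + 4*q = (q)*(q^3 + 2*q^2 - 7*q + 4) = q*(q + 4)*(q^2 - 2*q + 1) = q*(q - 1)*(q + 4)*(q - 1)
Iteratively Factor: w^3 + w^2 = (w)*(w^2 + w) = w*(w + 1)*(w)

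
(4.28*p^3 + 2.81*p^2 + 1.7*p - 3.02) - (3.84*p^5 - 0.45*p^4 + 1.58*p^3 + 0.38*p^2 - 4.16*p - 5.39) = -3.84*p^5 + 0.45*p^4 + 2.7*p^3 + 2.43*p^2 + 5.86*p + 2.37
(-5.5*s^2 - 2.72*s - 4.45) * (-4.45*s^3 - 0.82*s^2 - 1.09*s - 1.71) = 24.475*s^5 + 16.614*s^4 + 28.0279*s^3 + 16.0188*s^2 + 9.5017*s + 7.6095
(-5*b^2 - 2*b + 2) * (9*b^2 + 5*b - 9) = -45*b^4 - 43*b^3 + 53*b^2 + 28*b - 18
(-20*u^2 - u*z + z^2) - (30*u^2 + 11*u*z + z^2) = -50*u^2 - 12*u*z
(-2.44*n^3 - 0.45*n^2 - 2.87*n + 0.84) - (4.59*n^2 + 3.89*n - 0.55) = -2.44*n^3 - 5.04*n^2 - 6.76*n + 1.39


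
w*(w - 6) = w^2 - 6*w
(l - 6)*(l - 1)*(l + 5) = l^3 - 2*l^2 - 29*l + 30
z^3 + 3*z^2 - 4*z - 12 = (z - 2)*(z + 2)*(z + 3)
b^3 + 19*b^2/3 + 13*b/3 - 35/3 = (b - 1)*(b + 7/3)*(b + 5)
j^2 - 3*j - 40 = (j - 8)*(j + 5)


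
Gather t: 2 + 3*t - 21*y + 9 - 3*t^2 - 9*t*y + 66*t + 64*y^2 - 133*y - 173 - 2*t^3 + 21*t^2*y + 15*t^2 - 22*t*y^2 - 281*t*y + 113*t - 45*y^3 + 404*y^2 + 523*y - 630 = -2*t^3 + t^2*(21*y + 12) + t*(-22*y^2 - 290*y + 182) - 45*y^3 + 468*y^2 + 369*y - 792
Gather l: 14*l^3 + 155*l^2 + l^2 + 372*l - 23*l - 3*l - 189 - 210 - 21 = 14*l^3 + 156*l^2 + 346*l - 420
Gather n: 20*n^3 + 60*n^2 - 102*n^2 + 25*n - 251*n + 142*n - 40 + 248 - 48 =20*n^3 - 42*n^2 - 84*n + 160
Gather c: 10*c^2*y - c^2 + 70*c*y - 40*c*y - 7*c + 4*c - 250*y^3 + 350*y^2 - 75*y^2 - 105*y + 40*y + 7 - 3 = c^2*(10*y - 1) + c*(30*y - 3) - 250*y^3 + 275*y^2 - 65*y + 4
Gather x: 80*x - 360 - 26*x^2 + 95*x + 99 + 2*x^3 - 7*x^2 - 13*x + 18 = 2*x^3 - 33*x^2 + 162*x - 243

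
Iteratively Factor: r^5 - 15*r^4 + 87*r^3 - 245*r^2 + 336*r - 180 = (r - 3)*(r^4 - 12*r^3 + 51*r^2 - 92*r + 60) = (r - 3)^2*(r^3 - 9*r^2 + 24*r - 20) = (r - 5)*(r - 3)^2*(r^2 - 4*r + 4) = (r - 5)*(r - 3)^2*(r - 2)*(r - 2)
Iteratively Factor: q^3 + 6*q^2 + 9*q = (q + 3)*(q^2 + 3*q) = q*(q + 3)*(q + 3)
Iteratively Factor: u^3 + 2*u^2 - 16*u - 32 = (u - 4)*(u^2 + 6*u + 8) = (u - 4)*(u + 4)*(u + 2)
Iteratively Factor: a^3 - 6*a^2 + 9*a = (a - 3)*(a^2 - 3*a) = a*(a - 3)*(a - 3)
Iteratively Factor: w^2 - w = (w - 1)*(w)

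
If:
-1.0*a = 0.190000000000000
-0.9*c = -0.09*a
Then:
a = -0.19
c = -0.02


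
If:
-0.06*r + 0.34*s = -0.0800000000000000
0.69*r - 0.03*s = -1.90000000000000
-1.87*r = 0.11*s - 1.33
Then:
No Solution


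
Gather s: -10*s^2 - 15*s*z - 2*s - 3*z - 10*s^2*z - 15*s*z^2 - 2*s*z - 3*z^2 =s^2*(-10*z - 10) + s*(-15*z^2 - 17*z - 2) - 3*z^2 - 3*z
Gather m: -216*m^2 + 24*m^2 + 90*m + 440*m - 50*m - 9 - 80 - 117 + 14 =-192*m^2 + 480*m - 192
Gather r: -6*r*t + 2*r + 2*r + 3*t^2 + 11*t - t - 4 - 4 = r*(4 - 6*t) + 3*t^2 + 10*t - 8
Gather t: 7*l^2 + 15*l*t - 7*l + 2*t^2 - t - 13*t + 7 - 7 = 7*l^2 - 7*l + 2*t^2 + t*(15*l - 14)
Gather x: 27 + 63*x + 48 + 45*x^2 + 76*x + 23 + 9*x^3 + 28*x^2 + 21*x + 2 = 9*x^3 + 73*x^2 + 160*x + 100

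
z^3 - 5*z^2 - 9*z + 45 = (z - 5)*(z - 3)*(z + 3)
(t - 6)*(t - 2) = t^2 - 8*t + 12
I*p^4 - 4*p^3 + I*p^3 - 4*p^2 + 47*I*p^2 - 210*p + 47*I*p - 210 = (p - 7*I)*(p + 5*I)*(p + 6*I)*(I*p + I)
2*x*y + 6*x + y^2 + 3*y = (2*x + y)*(y + 3)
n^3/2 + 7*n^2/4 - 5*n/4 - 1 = (n/2 + 1/4)*(n - 1)*(n + 4)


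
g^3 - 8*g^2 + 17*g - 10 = (g - 5)*(g - 2)*(g - 1)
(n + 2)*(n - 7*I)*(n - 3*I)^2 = n^4 + 2*n^3 - 13*I*n^3 - 51*n^2 - 26*I*n^2 - 102*n + 63*I*n + 126*I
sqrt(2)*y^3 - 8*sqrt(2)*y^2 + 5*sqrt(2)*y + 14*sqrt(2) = (y - 7)*(y - 2)*(sqrt(2)*y + sqrt(2))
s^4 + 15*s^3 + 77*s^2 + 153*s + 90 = (s + 1)*(s + 3)*(s + 5)*(s + 6)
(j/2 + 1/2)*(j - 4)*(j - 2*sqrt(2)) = j^3/2 - 3*j^2/2 - sqrt(2)*j^2 - 2*j + 3*sqrt(2)*j + 4*sqrt(2)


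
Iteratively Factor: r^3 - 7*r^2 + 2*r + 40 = (r + 2)*(r^2 - 9*r + 20) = (r - 5)*(r + 2)*(r - 4)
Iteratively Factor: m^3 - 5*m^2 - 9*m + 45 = (m + 3)*(m^2 - 8*m + 15) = (m - 5)*(m + 3)*(m - 3)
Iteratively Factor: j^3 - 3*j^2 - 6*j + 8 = (j - 4)*(j^2 + j - 2) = (j - 4)*(j + 2)*(j - 1)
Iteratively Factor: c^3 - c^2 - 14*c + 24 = (c - 3)*(c^2 + 2*c - 8) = (c - 3)*(c - 2)*(c + 4)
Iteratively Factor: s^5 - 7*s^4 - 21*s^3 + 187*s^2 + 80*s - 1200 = (s - 4)*(s^4 - 3*s^3 - 33*s^2 + 55*s + 300) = (s - 4)*(s + 3)*(s^3 - 6*s^2 - 15*s + 100) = (s - 5)*(s - 4)*(s + 3)*(s^2 - s - 20) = (s - 5)*(s - 4)*(s + 3)*(s + 4)*(s - 5)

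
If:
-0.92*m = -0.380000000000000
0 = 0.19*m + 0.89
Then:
No Solution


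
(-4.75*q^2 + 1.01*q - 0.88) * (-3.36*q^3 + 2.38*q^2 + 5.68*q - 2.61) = 15.96*q^5 - 14.6986*q^4 - 21.6194*q^3 + 16.0399*q^2 - 7.6345*q + 2.2968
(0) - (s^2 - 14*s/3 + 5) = -s^2 + 14*s/3 - 5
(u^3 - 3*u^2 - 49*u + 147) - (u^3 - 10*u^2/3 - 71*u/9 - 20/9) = u^2/3 - 370*u/9 + 1343/9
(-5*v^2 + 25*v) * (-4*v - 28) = 20*v^3 + 40*v^2 - 700*v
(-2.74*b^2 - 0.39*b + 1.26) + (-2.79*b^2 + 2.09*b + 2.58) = -5.53*b^2 + 1.7*b + 3.84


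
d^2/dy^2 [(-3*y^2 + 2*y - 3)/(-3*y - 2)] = 102/(27*y^3 + 54*y^2 + 36*y + 8)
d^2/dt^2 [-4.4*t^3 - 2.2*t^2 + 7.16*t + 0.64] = -26.4*t - 4.4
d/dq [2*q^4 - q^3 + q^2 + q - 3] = 8*q^3 - 3*q^2 + 2*q + 1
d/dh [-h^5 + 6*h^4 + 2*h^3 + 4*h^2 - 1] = h*(-5*h^3 + 24*h^2 + 6*h + 8)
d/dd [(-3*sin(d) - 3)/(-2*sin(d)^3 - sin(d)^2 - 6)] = 3*(-4*sin(d)^3 - 7*sin(d)^2 - 2*sin(d) + 6)*cos(d)/(2*sin(d)^3 + sin(d)^2 + 6)^2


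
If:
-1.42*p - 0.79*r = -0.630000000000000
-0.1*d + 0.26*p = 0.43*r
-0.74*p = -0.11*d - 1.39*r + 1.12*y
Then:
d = 0.163872832369942 - 5.5028901734104*y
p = 0.347850433526012 - 0.532755298651252*y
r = 0.957610789980732*y + 0.172218208092486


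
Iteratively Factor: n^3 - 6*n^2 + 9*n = (n - 3)*(n^2 - 3*n) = n*(n - 3)*(n - 3)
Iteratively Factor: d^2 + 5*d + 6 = (d + 2)*(d + 3)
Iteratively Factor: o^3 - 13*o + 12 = (o - 1)*(o^2 + o - 12) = (o - 1)*(o + 4)*(o - 3)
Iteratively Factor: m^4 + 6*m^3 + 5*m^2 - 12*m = (m)*(m^3 + 6*m^2 + 5*m - 12) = m*(m - 1)*(m^2 + 7*m + 12) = m*(m - 1)*(m + 4)*(m + 3)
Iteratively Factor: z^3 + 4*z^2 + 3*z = (z)*(z^2 + 4*z + 3) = z*(z + 3)*(z + 1)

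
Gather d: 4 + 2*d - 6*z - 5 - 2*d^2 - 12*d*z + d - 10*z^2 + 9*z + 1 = -2*d^2 + d*(3 - 12*z) - 10*z^2 + 3*z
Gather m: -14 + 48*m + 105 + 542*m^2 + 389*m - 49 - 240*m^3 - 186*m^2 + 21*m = -240*m^3 + 356*m^2 + 458*m + 42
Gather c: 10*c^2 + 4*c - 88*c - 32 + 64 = 10*c^2 - 84*c + 32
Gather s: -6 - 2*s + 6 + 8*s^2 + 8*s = 8*s^2 + 6*s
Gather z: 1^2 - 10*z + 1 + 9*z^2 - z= 9*z^2 - 11*z + 2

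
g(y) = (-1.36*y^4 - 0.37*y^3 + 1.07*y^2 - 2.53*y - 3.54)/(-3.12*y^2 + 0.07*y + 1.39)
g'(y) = (6.24*y - 0.07)*(-1.36*y^4 - 0.37*y^3 + 1.07*y^2 - 2.53*y - 3.54)/(-3.12*y^2 + 0.07*y + 1.39)^2 + (-5.44*y^3 - 1.11*y^2 + 2.14*y - 2.53)/(-3.12*y^2 + 0.07*y + 1.39)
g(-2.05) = 1.24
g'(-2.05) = -1.63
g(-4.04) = 6.30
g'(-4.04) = -3.42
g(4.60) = 9.91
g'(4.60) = 4.07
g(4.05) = 7.81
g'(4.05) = 3.57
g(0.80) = 10.21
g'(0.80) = -83.44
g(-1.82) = 0.89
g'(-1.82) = -1.38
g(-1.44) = 0.47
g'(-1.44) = -0.79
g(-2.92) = 3.02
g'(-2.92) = -2.44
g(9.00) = 36.43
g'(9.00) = 7.96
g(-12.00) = 61.02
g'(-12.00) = -10.34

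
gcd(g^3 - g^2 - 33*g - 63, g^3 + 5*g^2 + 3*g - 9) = g^2 + 6*g + 9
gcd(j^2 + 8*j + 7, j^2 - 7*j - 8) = j + 1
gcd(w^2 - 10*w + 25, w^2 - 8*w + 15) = w - 5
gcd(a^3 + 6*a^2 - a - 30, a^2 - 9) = a + 3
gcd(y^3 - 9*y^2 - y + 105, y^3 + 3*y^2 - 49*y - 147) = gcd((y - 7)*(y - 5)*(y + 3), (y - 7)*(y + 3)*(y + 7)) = y^2 - 4*y - 21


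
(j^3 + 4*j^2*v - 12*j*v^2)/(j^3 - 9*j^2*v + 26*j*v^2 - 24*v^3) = j*(j + 6*v)/(j^2 - 7*j*v + 12*v^2)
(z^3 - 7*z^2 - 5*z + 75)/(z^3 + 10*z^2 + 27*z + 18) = (z^2 - 10*z + 25)/(z^2 + 7*z + 6)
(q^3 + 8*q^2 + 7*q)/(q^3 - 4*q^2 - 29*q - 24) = q*(q + 7)/(q^2 - 5*q - 24)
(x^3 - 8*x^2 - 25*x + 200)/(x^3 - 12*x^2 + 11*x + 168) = (x^2 - 25)/(x^2 - 4*x - 21)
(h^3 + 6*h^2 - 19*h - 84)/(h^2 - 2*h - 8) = (h^2 + 10*h + 21)/(h + 2)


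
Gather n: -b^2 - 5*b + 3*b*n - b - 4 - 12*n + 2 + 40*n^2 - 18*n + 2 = -b^2 - 6*b + 40*n^2 + n*(3*b - 30)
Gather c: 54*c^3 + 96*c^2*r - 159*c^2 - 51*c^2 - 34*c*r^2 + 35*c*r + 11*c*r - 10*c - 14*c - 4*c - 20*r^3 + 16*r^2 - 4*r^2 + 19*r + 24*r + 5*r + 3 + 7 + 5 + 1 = 54*c^3 + c^2*(96*r - 210) + c*(-34*r^2 + 46*r - 28) - 20*r^3 + 12*r^2 + 48*r + 16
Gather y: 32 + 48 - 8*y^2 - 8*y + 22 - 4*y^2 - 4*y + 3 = -12*y^2 - 12*y + 105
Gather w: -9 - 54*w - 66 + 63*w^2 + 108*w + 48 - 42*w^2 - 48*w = 21*w^2 + 6*w - 27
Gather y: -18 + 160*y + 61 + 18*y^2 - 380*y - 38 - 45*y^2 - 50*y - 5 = -27*y^2 - 270*y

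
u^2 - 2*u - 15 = (u - 5)*(u + 3)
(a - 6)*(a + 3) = a^2 - 3*a - 18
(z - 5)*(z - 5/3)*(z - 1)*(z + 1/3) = z^4 - 22*z^3/3 + 112*z^2/9 - 10*z/3 - 25/9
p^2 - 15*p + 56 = (p - 8)*(p - 7)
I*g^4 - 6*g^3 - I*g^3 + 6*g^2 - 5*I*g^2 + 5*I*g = g*(g + I)*(g + 5*I)*(I*g - I)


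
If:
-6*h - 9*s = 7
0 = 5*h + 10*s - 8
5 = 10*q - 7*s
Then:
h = -142/15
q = 328/75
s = 83/15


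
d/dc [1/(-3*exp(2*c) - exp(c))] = (6*exp(c) + 1)*exp(-c)/(3*exp(c) + 1)^2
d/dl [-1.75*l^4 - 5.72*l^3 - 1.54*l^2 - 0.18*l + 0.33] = -7.0*l^3 - 17.16*l^2 - 3.08*l - 0.18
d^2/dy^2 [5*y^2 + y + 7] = 10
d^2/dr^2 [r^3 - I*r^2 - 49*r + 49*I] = 6*r - 2*I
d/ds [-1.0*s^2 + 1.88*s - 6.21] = 1.88 - 2.0*s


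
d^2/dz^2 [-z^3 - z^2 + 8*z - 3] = -6*z - 2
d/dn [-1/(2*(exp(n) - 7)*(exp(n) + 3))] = (exp(n) - 2)*exp(n)/((exp(n) - 7)^2*(exp(n) + 3)^2)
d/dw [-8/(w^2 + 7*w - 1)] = 8*(2*w + 7)/(w^2 + 7*w - 1)^2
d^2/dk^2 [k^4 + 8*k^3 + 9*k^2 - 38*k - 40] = 12*k^2 + 48*k + 18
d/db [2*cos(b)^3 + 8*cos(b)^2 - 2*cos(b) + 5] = 2*(-3*cos(b)^2 - 8*cos(b) + 1)*sin(b)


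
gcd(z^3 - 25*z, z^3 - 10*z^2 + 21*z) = z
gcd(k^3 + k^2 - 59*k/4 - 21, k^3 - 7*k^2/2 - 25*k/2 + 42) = k^2 - k/2 - 14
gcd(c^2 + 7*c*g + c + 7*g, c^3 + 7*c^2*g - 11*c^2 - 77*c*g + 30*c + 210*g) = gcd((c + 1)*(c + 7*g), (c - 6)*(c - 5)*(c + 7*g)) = c + 7*g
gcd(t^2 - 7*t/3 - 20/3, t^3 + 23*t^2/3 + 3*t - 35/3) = t + 5/3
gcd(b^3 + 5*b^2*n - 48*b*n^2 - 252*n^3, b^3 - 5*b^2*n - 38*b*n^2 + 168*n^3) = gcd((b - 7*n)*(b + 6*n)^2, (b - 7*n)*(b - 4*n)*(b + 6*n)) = b^2 - b*n - 42*n^2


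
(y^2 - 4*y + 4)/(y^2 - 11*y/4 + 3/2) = 4*(y - 2)/(4*y - 3)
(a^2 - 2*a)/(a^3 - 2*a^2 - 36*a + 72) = a/(a^2 - 36)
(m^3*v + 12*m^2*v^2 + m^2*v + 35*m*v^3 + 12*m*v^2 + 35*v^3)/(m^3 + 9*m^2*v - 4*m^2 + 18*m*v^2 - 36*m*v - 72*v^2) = v*(m^3 + 12*m^2*v + m^2 + 35*m*v^2 + 12*m*v + 35*v^2)/(m^3 + 9*m^2*v - 4*m^2 + 18*m*v^2 - 36*m*v - 72*v^2)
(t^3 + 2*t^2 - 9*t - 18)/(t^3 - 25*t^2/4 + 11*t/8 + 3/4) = 8*(t^3 + 2*t^2 - 9*t - 18)/(8*t^3 - 50*t^2 + 11*t + 6)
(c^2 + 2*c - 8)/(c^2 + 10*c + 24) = (c - 2)/(c + 6)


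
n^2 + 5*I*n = n*(n + 5*I)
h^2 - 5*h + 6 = (h - 3)*(h - 2)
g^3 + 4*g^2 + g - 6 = (g - 1)*(g + 2)*(g + 3)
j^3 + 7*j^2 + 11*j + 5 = (j + 1)^2*(j + 5)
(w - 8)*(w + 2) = w^2 - 6*w - 16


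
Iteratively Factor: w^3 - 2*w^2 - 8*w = (w - 4)*(w^2 + 2*w) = w*(w - 4)*(w + 2)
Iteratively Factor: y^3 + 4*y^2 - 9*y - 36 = (y - 3)*(y^2 + 7*y + 12) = (y - 3)*(y + 4)*(y + 3)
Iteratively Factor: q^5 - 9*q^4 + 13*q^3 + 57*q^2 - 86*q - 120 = (q + 2)*(q^4 - 11*q^3 + 35*q^2 - 13*q - 60) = (q - 5)*(q + 2)*(q^3 - 6*q^2 + 5*q + 12) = (q - 5)*(q - 4)*(q + 2)*(q^2 - 2*q - 3) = (q - 5)*(q - 4)*(q - 3)*(q + 2)*(q + 1)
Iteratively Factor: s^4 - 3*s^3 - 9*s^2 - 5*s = (s + 1)*(s^3 - 4*s^2 - 5*s) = s*(s + 1)*(s^2 - 4*s - 5) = s*(s - 5)*(s + 1)*(s + 1)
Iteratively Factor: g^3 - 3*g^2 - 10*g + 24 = (g - 2)*(g^2 - g - 12) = (g - 2)*(g + 3)*(g - 4)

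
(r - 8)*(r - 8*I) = r^2 - 8*r - 8*I*r + 64*I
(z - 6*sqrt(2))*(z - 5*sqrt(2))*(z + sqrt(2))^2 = z^4 - 9*sqrt(2)*z^3 + 18*z^2 + 98*sqrt(2)*z + 120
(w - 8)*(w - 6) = w^2 - 14*w + 48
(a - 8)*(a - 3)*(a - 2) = a^3 - 13*a^2 + 46*a - 48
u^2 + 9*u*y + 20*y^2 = (u + 4*y)*(u + 5*y)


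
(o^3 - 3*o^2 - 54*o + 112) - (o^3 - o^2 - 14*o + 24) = -2*o^2 - 40*o + 88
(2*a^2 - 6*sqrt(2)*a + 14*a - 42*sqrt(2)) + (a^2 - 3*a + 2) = 3*a^2 - 6*sqrt(2)*a + 11*a - 42*sqrt(2) + 2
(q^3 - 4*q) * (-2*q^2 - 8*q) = -2*q^5 - 8*q^4 + 8*q^3 + 32*q^2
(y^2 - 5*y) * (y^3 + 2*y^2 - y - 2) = y^5 - 3*y^4 - 11*y^3 + 3*y^2 + 10*y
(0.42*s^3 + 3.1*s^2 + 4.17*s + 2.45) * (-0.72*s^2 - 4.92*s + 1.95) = -0.3024*s^5 - 4.2984*s^4 - 17.4354*s^3 - 16.2354*s^2 - 3.9225*s + 4.7775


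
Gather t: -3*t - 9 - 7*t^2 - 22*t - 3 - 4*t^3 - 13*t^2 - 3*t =-4*t^3 - 20*t^2 - 28*t - 12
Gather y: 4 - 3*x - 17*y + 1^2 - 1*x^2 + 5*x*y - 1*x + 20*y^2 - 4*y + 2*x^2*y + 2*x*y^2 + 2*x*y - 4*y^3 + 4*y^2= -x^2 - 4*x - 4*y^3 + y^2*(2*x + 24) + y*(2*x^2 + 7*x - 21) + 5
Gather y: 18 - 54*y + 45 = 63 - 54*y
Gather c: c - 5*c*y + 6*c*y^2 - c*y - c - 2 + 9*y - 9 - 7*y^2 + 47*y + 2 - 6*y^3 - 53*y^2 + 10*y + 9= c*(6*y^2 - 6*y) - 6*y^3 - 60*y^2 + 66*y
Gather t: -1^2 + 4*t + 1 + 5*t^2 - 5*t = 5*t^2 - t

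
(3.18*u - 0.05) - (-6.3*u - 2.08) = 9.48*u + 2.03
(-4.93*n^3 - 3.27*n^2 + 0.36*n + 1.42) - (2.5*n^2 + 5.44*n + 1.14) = -4.93*n^3 - 5.77*n^2 - 5.08*n + 0.28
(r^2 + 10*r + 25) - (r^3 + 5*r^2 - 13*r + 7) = -r^3 - 4*r^2 + 23*r + 18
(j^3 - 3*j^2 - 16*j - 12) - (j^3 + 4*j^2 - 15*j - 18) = -7*j^2 - j + 6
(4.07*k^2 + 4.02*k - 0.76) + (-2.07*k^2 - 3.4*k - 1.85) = 2.0*k^2 + 0.62*k - 2.61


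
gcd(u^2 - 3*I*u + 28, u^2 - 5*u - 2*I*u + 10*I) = 1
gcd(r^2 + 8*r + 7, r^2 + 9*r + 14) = r + 7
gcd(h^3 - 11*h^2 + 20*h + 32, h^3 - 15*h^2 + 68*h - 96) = h^2 - 12*h + 32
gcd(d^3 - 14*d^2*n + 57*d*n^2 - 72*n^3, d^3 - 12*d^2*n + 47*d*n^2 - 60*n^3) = d - 3*n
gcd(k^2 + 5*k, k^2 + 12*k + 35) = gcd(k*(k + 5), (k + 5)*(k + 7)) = k + 5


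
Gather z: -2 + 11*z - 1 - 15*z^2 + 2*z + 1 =-15*z^2 + 13*z - 2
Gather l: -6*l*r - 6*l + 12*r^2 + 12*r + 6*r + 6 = l*(-6*r - 6) + 12*r^2 + 18*r + 6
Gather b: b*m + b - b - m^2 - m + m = b*m - m^2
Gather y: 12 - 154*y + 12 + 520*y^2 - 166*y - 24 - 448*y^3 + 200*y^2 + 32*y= -448*y^3 + 720*y^2 - 288*y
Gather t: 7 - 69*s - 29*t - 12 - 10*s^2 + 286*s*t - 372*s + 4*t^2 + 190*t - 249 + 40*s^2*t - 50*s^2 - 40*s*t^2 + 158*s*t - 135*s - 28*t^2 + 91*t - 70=-60*s^2 - 576*s + t^2*(-40*s - 24) + t*(40*s^2 + 444*s + 252) - 324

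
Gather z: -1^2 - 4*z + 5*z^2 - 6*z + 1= 5*z^2 - 10*z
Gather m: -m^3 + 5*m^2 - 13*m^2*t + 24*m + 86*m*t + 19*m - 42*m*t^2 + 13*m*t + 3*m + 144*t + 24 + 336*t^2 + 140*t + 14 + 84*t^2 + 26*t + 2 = -m^3 + m^2*(5 - 13*t) + m*(-42*t^2 + 99*t + 46) + 420*t^2 + 310*t + 40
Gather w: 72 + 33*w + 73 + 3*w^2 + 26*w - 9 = 3*w^2 + 59*w + 136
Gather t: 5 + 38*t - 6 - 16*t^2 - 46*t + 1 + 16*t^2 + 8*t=0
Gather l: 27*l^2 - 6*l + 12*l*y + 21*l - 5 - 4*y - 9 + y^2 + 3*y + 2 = 27*l^2 + l*(12*y + 15) + y^2 - y - 12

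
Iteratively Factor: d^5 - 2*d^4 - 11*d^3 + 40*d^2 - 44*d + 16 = (d - 2)*(d^4 - 11*d^2 + 18*d - 8) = (d - 2)*(d - 1)*(d^3 + d^2 - 10*d + 8) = (d - 2)*(d - 1)^2*(d^2 + 2*d - 8) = (d - 2)*(d - 1)^2*(d + 4)*(d - 2)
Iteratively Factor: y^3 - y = (y)*(y^2 - 1) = y*(y - 1)*(y + 1)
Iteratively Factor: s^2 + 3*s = (s + 3)*(s)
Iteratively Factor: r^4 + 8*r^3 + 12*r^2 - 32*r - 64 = (r + 2)*(r^3 + 6*r^2 - 32) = (r + 2)*(r + 4)*(r^2 + 2*r - 8) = (r - 2)*(r + 2)*(r + 4)*(r + 4)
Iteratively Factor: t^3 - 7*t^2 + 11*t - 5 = (t - 1)*(t^2 - 6*t + 5) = (t - 1)^2*(t - 5)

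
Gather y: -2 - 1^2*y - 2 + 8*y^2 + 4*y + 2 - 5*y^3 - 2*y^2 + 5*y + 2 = -5*y^3 + 6*y^2 + 8*y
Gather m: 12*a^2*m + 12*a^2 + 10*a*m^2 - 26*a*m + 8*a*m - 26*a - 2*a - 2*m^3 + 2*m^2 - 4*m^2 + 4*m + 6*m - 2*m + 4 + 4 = 12*a^2 - 28*a - 2*m^3 + m^2*(10*a - 2) + m*(12*a^2 - 18*a + 8) + 8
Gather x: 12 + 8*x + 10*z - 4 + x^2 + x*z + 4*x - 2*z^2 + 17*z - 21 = x^2 + x*(z + 12) - 2*z^2 + 27*z - 13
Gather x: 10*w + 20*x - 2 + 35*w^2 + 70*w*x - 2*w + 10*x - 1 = 35*w^2 + 8*w + x*(70*w + 30) - 3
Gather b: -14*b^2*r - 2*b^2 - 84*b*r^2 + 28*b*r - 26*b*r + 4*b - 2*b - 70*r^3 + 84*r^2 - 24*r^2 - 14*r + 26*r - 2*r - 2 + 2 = b^2*(-14*r - 2) + b*(-84*r^2 + 2*r + 2) - 70*r^3 + 60*r^2 + 10*r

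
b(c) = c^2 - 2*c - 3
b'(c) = 2*c - 2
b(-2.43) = 7.76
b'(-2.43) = -6.86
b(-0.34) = -2.20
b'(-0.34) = -2.68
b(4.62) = 9.10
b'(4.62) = 7.24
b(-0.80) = -0.76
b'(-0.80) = -3.60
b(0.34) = -3.56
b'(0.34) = -1.32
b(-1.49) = 2.20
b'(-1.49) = -4.98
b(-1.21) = 0.88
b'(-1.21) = -4.42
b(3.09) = 0.37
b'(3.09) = 4.18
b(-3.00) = 12.00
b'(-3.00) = -8.00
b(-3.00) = 12.00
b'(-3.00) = -8.00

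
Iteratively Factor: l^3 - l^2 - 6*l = (l - 3)*(l^2 + 2*l) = (l - 3)*(l + 2)*(l)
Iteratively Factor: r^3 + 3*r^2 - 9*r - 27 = (r + 3)*(r^2 - 9) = (r - 3)*(r + 3)*(r + 3)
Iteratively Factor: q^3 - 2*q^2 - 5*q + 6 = (q + 2)*(q^2 - 4*q + 3) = (q - 1)*(q + 2)*(q - 3)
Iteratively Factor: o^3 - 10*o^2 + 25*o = (o)*(o^2 - 10*o + 25) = o*(o - 5)*(o - 5)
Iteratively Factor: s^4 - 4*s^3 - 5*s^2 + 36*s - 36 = (s - 2)*(s^3 - 2*s^2 - 9*s + 18) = (s - 2)*(s + 3)*(s^2 - 5*s + 6) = (s - 2)^2*(s + 3)*(s - 3)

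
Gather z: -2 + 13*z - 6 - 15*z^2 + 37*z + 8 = -15*z^2 + 50*z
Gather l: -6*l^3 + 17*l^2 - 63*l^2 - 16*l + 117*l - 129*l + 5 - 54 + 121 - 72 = -6*l^3 - 46*l^2 - 28*l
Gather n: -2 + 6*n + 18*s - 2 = 6*n + 18*s - 4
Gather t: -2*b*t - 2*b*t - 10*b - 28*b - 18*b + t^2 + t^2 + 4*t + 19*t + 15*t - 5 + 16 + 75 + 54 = -56*b + 2*t^2 + t*(38 - 4*b) + 140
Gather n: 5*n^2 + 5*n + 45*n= 5*n^2 + 50*n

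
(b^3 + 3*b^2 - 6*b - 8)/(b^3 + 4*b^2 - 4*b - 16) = (b + 1)/(b + 2)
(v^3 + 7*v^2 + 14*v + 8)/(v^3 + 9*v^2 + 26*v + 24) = (v + 1)/(v + 3)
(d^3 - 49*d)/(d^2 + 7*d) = d - 7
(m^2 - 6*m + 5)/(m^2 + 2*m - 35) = (m - 1)/(m + 7)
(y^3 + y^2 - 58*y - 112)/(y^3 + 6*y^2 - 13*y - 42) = (y - 8)/(y - 3)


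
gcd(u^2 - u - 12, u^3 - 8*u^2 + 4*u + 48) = u - 4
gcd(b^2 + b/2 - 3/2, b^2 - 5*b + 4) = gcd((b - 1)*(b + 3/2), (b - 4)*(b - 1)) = b - 1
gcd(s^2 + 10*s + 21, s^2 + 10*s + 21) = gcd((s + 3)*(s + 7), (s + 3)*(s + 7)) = s^2 + 10*s + 21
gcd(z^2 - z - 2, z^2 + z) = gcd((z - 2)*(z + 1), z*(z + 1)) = z + 1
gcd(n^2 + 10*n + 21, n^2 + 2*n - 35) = n + 7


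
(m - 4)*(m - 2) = m^2 - 6*m + 8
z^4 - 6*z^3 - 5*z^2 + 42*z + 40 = (z - 5)*(z - 4)*(z + 1)*(z + 2)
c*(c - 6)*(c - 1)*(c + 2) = c^4 - 5*c^3 - 8*c^2 + 12*c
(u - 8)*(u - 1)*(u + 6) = u^3 - 3*u^2 - 46*u + 48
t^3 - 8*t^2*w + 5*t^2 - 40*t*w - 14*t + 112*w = (t - 2)*(t + 7)*(t - 8*w)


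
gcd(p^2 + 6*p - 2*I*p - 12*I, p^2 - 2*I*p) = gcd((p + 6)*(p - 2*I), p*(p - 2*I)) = p - 2*I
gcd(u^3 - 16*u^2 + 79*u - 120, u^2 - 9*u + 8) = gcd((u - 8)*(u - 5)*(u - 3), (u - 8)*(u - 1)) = u - 8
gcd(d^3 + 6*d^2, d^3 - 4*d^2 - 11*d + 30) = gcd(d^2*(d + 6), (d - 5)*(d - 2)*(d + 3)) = 1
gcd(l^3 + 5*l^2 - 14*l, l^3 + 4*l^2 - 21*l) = l^2 + 7*l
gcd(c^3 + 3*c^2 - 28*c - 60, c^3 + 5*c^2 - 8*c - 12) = c + 6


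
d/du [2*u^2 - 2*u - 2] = 4*u - 2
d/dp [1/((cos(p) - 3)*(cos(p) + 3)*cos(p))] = 3*(1 - 3/cos(p)^2)*sin(p)/((cos(p) - 3)^2*(cos(p) + 3)^2)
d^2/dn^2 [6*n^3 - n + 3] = 36*n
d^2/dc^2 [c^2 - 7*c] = 2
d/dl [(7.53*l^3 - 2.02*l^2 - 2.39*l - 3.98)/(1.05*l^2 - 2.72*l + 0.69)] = (7.9065*l^4 - 40.9632*l^3 + 23.591*l^2 + 5.5704*l - 12.4747)/(1.1025*l^4 - 5.712*l^3 + 8.8474*l^2 - 3.7536*l + 0.4761)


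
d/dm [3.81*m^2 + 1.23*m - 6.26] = 7.62*m + 1.23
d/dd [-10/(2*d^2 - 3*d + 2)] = 10*(4*d - 3)/(2*d^2 - 3*d + 2)^2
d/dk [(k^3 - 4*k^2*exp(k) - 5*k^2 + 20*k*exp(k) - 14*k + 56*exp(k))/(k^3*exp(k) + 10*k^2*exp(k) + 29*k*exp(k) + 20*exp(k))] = (-k^6 - 5*k^5 + 4*k^4*exp(k) + 50*k^4 - 40*k^3*exp(k) + 351*k^3 - 484*k^2*exp(k) + 561*k^2 - 1280*k*exp(k) + 80*k - 1224*exp(k) - 280)*exp(-k)/(k^6 + 20*k^5 + 158*k^4 + 620*k^3 + 1241*k^2 + 1160*k + 400)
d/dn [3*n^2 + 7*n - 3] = 6*n + 7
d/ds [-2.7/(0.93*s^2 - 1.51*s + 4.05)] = (5.022*s - 4.077)/(0.93*s^2 - 1.51*s + 4.05)^2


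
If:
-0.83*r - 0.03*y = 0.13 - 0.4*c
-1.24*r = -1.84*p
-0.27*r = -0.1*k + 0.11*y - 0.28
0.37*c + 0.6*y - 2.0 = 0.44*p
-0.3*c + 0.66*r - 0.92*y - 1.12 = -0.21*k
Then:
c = 7.53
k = 6.97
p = 2.33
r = 3.46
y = 0.40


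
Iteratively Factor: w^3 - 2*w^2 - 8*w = (w - 4)*(w^2 + 2*w) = (w - 4)*(w + 2)*(w)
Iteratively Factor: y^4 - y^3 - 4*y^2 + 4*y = (y - 2)*(y^3 + y^2 - 2*y) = (y - 2)*(y - 1)*(y^2 + 2*y) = y*(y - 2)*(y - 1)*(y + 2)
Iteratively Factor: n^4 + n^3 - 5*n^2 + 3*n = (n - 1)*(n^3 + 2*n^2 - 3*n) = (n - 1)*(n + 3)*(n^2 - n) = n*(n - 1)*(n + 3)*(n - 1)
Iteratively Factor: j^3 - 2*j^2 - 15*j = (j)*(j^2 - 2*j - 15) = j*(j + 3)*(j - 5)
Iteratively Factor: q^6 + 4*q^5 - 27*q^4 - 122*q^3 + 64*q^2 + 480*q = (q - 2)*(q^5 + 6*q^4 - 15*q^3 - 152*q^2 - 240*q) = (q - 2)*(q + 4)*(q^4 + 2*q^3 - 23*q^2 - 60*q) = (q - 2)*(q + 3)*(q + 4)*(q^3 - q^2 - 20*q) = q*(q - 2)*(q + 3)*(q + 4)*(q^2 - q - 20) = q*(q - 2)*(q + 3)*(q + 4)^2*(q - 5)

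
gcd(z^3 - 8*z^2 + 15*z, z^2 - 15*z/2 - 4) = 1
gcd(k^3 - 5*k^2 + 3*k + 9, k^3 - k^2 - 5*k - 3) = k^2 - 2*k - 3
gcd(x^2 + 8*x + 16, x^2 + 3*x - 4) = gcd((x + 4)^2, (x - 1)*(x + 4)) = x + 4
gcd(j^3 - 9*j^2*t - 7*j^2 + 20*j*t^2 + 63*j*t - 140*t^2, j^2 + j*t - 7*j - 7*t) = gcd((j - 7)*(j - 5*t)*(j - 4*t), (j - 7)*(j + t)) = j - 7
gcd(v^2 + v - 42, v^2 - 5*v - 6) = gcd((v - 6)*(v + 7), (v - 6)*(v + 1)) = v - 6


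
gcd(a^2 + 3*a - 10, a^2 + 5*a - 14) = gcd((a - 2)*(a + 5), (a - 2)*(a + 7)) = a - 2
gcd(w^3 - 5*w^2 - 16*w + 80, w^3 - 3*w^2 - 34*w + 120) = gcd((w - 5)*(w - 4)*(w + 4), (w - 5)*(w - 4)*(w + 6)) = w^2 - 9*w + 20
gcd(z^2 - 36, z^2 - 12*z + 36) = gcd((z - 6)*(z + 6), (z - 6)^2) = z - 6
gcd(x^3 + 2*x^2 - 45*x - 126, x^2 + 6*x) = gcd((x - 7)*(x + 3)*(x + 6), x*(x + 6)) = x + 6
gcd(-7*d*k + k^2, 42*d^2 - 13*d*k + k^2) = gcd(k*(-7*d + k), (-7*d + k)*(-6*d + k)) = 7*d - k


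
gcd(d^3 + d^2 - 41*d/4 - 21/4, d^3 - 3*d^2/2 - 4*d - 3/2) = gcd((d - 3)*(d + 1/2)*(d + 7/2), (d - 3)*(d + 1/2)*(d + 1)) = d^2 - 5*d/2 - 3/2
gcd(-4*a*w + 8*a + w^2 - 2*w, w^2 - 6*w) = 1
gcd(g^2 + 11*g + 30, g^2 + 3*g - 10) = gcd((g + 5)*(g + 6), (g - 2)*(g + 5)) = g + 5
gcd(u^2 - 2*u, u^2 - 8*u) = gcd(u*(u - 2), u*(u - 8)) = u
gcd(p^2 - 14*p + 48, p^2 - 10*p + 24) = p - 6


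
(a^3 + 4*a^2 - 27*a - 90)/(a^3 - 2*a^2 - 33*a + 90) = (a + 3)/(a - 3)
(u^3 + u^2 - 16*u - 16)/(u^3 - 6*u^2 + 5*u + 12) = (u + 4)/(u - 3)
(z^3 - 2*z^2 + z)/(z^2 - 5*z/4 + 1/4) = 4*z*(z - 1)/(4*z - 1)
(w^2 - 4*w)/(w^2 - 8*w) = (w - 4)/(w - 8)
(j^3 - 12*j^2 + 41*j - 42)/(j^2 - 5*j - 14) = (j^2 - 5*j + 6)/(j + 2)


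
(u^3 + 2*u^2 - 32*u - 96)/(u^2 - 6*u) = u + 8 + 16/u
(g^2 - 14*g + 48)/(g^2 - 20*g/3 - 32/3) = 3*(g - 6)/(3*g + 4)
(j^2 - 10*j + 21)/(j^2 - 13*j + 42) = (j - 3)/(j - 6)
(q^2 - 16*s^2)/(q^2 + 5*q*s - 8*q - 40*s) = (q^2 - 16*s^2)/(q^2 + 5*q*s - 8*q - 40*s)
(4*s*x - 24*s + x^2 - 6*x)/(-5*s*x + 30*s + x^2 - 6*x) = (4*s + x)/(-5*s + x)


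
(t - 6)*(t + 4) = t^2 - 2*t - 24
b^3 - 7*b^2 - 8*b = b*(b - 8)*(b + 1)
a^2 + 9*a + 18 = (a + 3)*(a + 6)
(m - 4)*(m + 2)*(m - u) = m^3 - m^2*u - 2*m^2 + 2*m*u - 8*m + 8*u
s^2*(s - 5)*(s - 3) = s^4 - 8*s^3 + 15*s^2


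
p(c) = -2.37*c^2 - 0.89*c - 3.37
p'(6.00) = -29.33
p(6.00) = -94.03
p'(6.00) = -29.33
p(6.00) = -94.03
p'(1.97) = -10.23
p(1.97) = -14.32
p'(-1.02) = 3.94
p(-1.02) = -4.93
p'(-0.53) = 1.62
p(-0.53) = -3.56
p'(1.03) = -5.77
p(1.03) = -6.80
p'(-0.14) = -0.23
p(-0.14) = -3.29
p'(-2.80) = 12.38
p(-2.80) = -19.46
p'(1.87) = -9.75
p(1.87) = -13.32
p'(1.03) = -5.77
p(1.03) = -6.80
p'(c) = -4.74*c - 0.89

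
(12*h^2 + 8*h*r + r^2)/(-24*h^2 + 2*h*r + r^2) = (2*h + r)/(-4*h + r)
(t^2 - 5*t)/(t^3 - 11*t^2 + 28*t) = (t - 5)/(t^2 - 11*t + 28)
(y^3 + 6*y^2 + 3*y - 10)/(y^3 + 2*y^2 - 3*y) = (y^2 + 7*y + 10)/(y*(y + 3))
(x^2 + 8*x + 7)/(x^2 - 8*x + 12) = (x^2 + 8*x + 7)/(x^2 - 8*x + 12)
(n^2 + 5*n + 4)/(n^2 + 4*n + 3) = (n + 4)/(n + 3)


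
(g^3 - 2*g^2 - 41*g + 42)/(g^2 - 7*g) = g + 5 - 6/g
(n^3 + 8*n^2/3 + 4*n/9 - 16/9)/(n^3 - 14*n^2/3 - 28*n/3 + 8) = (n + 4/3)/(n - 6)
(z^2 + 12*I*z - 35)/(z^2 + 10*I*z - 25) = (z + 7*I)/(z + 5*I)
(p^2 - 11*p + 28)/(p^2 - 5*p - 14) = (p - 4)/(p + 2)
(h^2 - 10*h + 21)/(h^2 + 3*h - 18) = (h - 7)/(h + 6)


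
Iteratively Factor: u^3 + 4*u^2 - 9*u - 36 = (u + 3)*(u^2 + u - 12) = (u + 3)*(u + 4)*(u - 3)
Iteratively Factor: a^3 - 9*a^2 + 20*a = (a)*(a^2 - 9*a + 20) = a*(a - 5)*(a - 4)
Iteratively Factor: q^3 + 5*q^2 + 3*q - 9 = (q - 1)*(q^2 + 6*q + 9) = (q - 1)*(q + 3)*(q + 3)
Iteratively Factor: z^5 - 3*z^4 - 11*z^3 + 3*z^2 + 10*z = (z + 1)*(z^4 - 4*z^3 - 7*z^2 + 10*z) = (z - 1)*(z + 1)*(z^3 - 3*z^2 - 10*z) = (z - 5)*(z - 1)*(z + 1)*(z^2 + 2*z) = (z - 5)*(z - 1)*(z + 1)*(z + 2)*(z)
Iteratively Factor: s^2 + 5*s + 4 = (s + 4)*(s + 1)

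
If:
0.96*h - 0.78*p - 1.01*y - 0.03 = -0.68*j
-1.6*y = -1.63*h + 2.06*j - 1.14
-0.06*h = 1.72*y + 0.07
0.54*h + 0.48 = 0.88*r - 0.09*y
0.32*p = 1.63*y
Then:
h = -0.34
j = 0.31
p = -0.15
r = 0.34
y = -0.03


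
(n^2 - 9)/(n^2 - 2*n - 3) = (n + 3)/(n + 1)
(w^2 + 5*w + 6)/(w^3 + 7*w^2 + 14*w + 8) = (w + 3)/(w^2 + 5*w + 4)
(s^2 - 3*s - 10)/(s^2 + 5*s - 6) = (s^2 - 3*s - 10)/(s^2 + 5*s - 6)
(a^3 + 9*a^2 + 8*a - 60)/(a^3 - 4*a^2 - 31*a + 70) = (a + 6)/(a - 7)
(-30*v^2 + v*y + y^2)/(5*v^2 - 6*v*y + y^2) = (6*v + y)/(-v + y)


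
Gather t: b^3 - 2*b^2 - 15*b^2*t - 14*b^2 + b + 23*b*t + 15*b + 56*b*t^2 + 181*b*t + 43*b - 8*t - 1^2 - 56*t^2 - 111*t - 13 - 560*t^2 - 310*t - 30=b^3 - 16*b^2 + 59*b + t^2*(56*b - 616) + t*(-15*b^2 + 204*b - 429) - 44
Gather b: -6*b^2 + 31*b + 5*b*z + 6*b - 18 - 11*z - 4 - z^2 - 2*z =-6*b^2 + b*(5*z + 37) - z^2 - 13*z - 22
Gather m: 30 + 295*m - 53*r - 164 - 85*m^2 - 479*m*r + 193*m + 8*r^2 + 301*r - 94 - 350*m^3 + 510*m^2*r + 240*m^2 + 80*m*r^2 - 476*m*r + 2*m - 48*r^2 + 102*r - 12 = -350*m^3 + m^2*(510*r + 155) + m*(80*r^2 - 955*r + 490) - 40*r^2 + 350*r - 240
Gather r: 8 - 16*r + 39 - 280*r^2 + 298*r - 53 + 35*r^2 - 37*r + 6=-245*r^2 + 245*r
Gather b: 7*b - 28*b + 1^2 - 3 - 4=-21*b - 6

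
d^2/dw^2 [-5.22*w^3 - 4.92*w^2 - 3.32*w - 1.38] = -31.32*w - 9.84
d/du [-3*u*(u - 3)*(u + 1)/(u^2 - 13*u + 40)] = 3*(-u^4 + 26*u^3 - 149*u^2 + 160*u + 120)/(u^4 - 26*u^3 + 249*u^2 - 1040*u + 1600)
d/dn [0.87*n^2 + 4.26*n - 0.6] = 1.74*n + 4.26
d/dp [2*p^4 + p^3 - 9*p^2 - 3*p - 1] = 8*p^3 + 3*p^2 - 18*p - 3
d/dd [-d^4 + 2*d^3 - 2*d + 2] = -4*d^3 + 6*d^2 - 2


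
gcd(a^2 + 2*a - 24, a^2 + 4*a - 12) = a + 6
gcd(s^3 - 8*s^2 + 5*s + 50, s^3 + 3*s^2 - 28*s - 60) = s^2 - 3*s - 10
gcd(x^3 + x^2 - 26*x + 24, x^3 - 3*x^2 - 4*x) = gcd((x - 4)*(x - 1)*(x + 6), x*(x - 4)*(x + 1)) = x - 4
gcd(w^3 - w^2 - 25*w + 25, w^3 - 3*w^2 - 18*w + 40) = w - 5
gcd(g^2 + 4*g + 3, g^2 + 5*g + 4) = g + 1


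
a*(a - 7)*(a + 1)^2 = a^4 - 5*a^3 - 13*a^2 - 7*a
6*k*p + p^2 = p*(6*k + p)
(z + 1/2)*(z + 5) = z^2 + 11*z/2 + 5/2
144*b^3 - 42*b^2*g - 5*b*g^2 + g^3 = (-8*b + g)*(-3*b + g)*(6*b + g)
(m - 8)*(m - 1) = m^2 - 9*m + 8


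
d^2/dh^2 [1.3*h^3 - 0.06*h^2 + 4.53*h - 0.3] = 7.8*h - 0.12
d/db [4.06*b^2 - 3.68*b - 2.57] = 8.12*b - 3.68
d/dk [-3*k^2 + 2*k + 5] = 2 - 6*k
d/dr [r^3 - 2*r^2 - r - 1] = 3*r^2 - 4*r - 1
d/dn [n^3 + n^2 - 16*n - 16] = 3*n^2 + 2*n - 16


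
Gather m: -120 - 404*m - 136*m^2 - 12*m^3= -12*m^3 - 136*m^2 - 404*m - 120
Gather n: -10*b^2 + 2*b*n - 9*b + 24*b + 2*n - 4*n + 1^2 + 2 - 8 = -10*b^2 + 15*b + n*(2*b - 2) - 5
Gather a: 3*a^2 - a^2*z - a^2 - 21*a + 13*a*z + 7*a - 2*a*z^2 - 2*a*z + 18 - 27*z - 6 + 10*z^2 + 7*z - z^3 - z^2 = a^2*(2 - z) + a*(-2*z^2 + 11*z - 14) - z^3 + 9*z^2 - 20*z + 12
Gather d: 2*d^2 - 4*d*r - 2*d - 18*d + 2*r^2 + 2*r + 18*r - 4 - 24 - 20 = 2*d^2 + d*(-4*r - 20) + 2*r^2 + 20*r - 48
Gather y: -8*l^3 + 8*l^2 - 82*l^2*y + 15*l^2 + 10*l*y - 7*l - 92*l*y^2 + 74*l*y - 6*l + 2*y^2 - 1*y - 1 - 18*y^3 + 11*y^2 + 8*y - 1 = -8*l^3 + 23*l^2 - 13*l - 18*y^3 + y^2*(13 - 92*l) + y*(-82*l^2 + 84*l + 7) - 2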